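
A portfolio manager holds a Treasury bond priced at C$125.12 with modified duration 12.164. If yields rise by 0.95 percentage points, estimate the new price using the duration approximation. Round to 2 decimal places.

Duration approximation: ΔP/P ≈ -D_mod · Δy = -12.164 × (+0.0095) = -0.115558.
New price ≈ 125.12 × (1 - 0.115558) = 110.66138304.

C$110.66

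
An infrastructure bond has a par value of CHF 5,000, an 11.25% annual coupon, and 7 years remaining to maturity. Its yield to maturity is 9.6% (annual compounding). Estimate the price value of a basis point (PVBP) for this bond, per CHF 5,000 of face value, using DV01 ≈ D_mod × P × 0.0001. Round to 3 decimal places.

Periodic yield y = 0.096.
  t   CF        PV=CF/(1+0.096)^t    t·PV
  1       562.50       513.2299       513.2299
  2       562.50       468.2755       936.5510
  3       562.50       427.2587     1,281.7760
  4       562.50       389.8345     1,559.3381
  5       562.50       355.6884     1,778.4422
  6       562.50       324.5333     1,947.1995
  7     5,562.50     2,928.1690    20,497.1833
  Σ                  5,406.9893    28,513.7200
P = 5,406.9893; D_Mac = 5.27349 yrs; D_mod = 4.81158 yrs.
DV01 ≈ 4.81158 × 5,406.9893 × 0.0001 = 2.601617.

CHF 2.602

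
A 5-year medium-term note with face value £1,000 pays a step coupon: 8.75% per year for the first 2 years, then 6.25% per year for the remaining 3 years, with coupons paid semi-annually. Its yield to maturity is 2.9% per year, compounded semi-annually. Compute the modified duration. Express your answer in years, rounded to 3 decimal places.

Periodic yield y = 0.0145. First find Macaulay duration:
  t   CF        PV=CF/(1+0.0145)^t    t·PV
  1        43.75        43.1247        43.1247
  2        43.75        42.5083        85.0166
  3        43.75        41.9008       125.7023
  4        43.75        41.3019       165.2075
  5        31.25        29.0797       145.3984
  6        31.25        28.6641       171.9844
  7        31.25        28.2544       197.7806
  8        31.25        27.8505       222.8043
  9        31.25        27.4525       247.0723
  10    1,031.25       892.9835     8,929.8353
  Σ                  1,203.1203    10,333.9265
P = 1,203.1203; Macaulay duration = 10,333.9265 / 1,203.1203 = 8.58927 half-year periods = 4.29464 years.
Modified duration = D_Mac / (1 + y) = 4.29464 / 1.0145 = 4.23325 years.

4.233 years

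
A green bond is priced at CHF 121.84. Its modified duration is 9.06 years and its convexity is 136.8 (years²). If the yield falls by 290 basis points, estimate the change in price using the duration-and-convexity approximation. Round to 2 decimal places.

+CHF 39.02

Duration effect: -D_mod·Δy = -9.06 × (-0.029) = +0.262740
Convexity effect: ½·C·(Δy)² = 0.5 × 136.8 × (-0.029)² = +0.0575244
ΔP/P ≈ +0.262740 + 0.0575244 = +0.3202644
ΔP ≈ 121.84 × (+0.3202644) = +39.021014496.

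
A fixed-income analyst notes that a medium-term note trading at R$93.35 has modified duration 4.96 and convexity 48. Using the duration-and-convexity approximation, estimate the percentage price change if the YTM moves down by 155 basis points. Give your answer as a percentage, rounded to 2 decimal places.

Duration effect: -D_mod·Δy = -4.96 × (-0.0155) = +0.076880
Convexity effect: ½·C·(Δy)² = 0.5 × 48 × (-0.0155)² = +0.0057660
ΔP/P ≈ +0.076880 + 0.0057660 = +0.082646
= +8.2646%.

+8.26%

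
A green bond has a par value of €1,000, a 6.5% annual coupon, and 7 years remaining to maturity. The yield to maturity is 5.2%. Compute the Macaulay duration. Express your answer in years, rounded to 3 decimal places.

Periodic yield y = 0.052. Discount each cash flow and weight by its year:
  t   CF        PV=CF/(1+0.052)^t    t·PV
  1        65.00        61.7871        61.7871
  2        65.00        58.7330       117.4659
  3        65.00        55.8298       167.4894
  4        65.00        53.0702       212.2806
  5        65.00        50.4469       252.2346
  6        65.00        47.9533       287.7201
  7     1,065.00       746.8604     5,228.0228
  Σ                  1,074.6807     6,327.0005
Price P = Σ PV = 1,074.6807.
Macaulay duration = Σ(t·PV) / P = 6,327.0005 / 1,074.6807 = 5.88733 years.

5.887 years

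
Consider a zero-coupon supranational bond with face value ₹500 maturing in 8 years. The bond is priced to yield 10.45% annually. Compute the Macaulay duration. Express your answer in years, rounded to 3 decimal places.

8.000 years

A zero-coupon bond has a single cash flow at maturity, so its Macaulay duration equals its maturity: 8 years.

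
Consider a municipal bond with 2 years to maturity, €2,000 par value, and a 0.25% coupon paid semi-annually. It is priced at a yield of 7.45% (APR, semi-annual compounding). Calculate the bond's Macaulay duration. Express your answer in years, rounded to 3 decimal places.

Periodic yield y = 0.03725. Discount each cash flow and weight by its period:
  t   CF        PV=CF/(1+0.03725)^t    t·PV
  1         2.50         2.4102         2.4102
  2         2.50         2.3237         4.6473
  3         2.50         2.2402         6.7206
  4     2,002.50     1,729.9707     6,919.8828
  Σ                  1,736.9448     6,933.6610
Price P = Σ PV = 1,736.9448.
Macaulay duration = Σ(t·PV) / P = 6,933.6610 / 1,736.9448 = 3.99187 half-year periods.
In years: 3.99187 / 2 = 1.99594 years.

1.996 years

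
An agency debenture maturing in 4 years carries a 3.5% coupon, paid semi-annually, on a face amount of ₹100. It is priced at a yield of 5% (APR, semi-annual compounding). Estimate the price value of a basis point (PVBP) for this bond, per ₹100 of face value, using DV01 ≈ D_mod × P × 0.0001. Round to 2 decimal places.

Periodic yield y = 0.025.
  t   CF        PV=CF/(1+0.025)^t    t·PV
  1         1.75         1.7073         1.7073
  2         1.75         1.6657         3.3314
  3         1.75         1.6250         4.8751
  4         1.75         1.5854         6.3417
  5         1.75         1.5467         7.7337
  6         1.75         1.5090         9.0541
  7         1.75         1.4722        10.3055
  8       101.75        83.5110       668.0877
  Σ                     94.6224       711.4365
P = 94.6224; D_Mac = 7.51869 half-year periods = 3.75935 yrs; D_mod = 3.66765 yrs.
DV01 ≈ 3.66765 × 94.6224 × 0.0001 = 0.034704.

₹0.03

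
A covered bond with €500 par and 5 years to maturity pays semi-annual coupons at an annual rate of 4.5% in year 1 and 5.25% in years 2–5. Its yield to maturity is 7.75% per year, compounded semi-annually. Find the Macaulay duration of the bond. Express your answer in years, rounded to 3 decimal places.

Periodic yield y = 0.03875. Discount each cash flow and weight by its period:
  t   CF        PV=CF/(1+0.03875)^t    t·PV
  1       11.250        10.8303        10.8303
  2       11.250        10.4263        20.8526
  3       13.125        11.7103        35.1308
  4       13.125        11.2734        45.0936
  5       13.125        10.8529        54.2643
  6       13.125        10.4480        62.6880
  7       13.125        10.0582        70.4077
  8       13.125         9.6830        77.4642
  9       13.125         9.3218        83.8962
  10     513.125       350.8430     3,508.4299
  Σ                    445.4472     3,969.0576
Price P = Σ PV = 445.4472.
Macaulay duration = Σ(t·PV) / P = 3,969.0576 / 445.4472 = 8.91028 half-year periods.
In years: 8.91028 / 2 = 4.45514 years.

4.455 years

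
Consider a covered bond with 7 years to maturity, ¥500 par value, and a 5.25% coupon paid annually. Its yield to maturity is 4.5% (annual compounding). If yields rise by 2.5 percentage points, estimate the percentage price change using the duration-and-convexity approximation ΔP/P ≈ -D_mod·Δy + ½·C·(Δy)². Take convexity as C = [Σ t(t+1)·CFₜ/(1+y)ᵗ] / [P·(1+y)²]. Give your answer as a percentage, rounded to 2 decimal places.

With y = 0.045:
  t   CF        PV=CF/(1+0.045)^t    t·PV        t(t+1)·PV
  1        26.25        25.1196        25.1196          50.2392
  2        26.25        24.0379        48.0758         144.2275
  3        26.25        23.0028        69.0084         276.0334
  4        26.25        22.0122        88.0489         440.2447
  5        26.25        21.0643       105.3217         631.9302
  6        26.25        20.1573       120.9436         846.6051
  7       526.25       386.7035     2,706.9243      21,655.3946
  Σ                    522.0976     3,163.4423      24,044.6747
P = 522.0976; D_Mac = 6.05910 yrs; D_mod = 5.79818 yrs; C = 42.17301.
Duration effect: -5.79818 × (+0.025) = -0.144955
Convexity effect: 0.5 × 42.17301 × (0.025)² = +0.0131791
ΔP/P ≈ -0.144955 + 0.0131791 = -0.131776 = -13.1776%.

-13.18%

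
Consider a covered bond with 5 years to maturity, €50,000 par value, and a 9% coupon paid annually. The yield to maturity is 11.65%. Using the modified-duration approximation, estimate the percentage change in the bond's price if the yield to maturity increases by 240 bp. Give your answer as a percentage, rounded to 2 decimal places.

Periodic yield y = 0.1165. Modified duration first:
  t   CF        PV=CF/(1+0.1165)^t    t·PV
  1     4,500.00     4,030.4523     4,030.4523
  2     4,500.00     3,609.8991     7,219.7981
  3     4,500.00     3,233.2280     9,699.6840
  4     4,500.00     2,895.8603    11,583.4411
  5    54,500.00    31,412.5263   157,062.6315
  Σ                 45,181.9660   189,596.0071
P = 45,181.9660; D_Mac = 4.19628 yrs; D_mod = 4.19628/(1+0.1165) = 3.75842 yrs.
ΔP/P ≈ -D_mod · Δy = -3.75842 × (+0.024) = -0.090202 = -9.0202%.

-9.02%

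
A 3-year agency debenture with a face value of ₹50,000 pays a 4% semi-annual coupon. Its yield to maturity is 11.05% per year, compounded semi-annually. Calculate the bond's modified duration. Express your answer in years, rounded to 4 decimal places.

Periodic yield y = 0.05525. First find Macaulay duration:
  t   CF        PV=CF/(1+0.05525)^t    t·PV
  1     1,000.00       947.6427       947.6427
  2     1,000.00       898.0268     1,796.0535
  3     1,000.00       851.0085     2,553.0256
  4     1,000.00       806.4521     3,225.8082
  5     1,000.00       764.2284     3,821.1422
  6    51,000.00    36,934.9922   221,609.9529
  Σ                 41,202.3507   233,953.6253
P = 41,202.3507; Macaulay duration = 233,953.6253 / 41,202.3507 = 5.67816 half-year periods = 2.83908 years.
Modified duration = D_Mac / (1 + y) = 2.83908 / 1.05525 = 2.69043 years.

2.6904 years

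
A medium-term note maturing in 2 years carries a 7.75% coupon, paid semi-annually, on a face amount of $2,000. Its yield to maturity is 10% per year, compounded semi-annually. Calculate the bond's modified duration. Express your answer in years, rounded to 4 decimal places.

Periodic yield y = 0.05. First find Macaulay duration:
  t   CF        PV=CF/(1+0.05)^t    t·PV
  1        77.50        73.8095        73.8095
  2        77.50        70.2948       140.5896
  3        77.50        66.9474       200.8422
  4     2,077.50     1,709.1644     6,836.6576
  Σ                  1,920.2161     7,251.8989
P = 1,920.2161; Macaulay duration = 7,251.8989 / 1,920.2161 = 3.77661 half-year periods = 1.88830 years.
Modified duration = D_Mac / (1 + y) = 1.88830 / 1.05 = 1.79838 years.

1.7984 years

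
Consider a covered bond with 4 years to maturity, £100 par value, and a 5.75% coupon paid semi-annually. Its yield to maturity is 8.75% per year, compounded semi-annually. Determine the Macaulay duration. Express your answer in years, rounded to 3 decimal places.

Periodic yield y = 0.04375. Discount each cash flow and weight by its period:
  t   CF        PV=CF/(1+0.04375)^t    t·PV
  1        2.875         2.7545         2.7545
  2        2.875         2.6390         5.2781
  3        2.875         2.5284         7.5852
  4        2.875         2.4224         9.6897
  5        2.875         2.3209        11.6045
  6        2.875         2.2236        13.3417
  7        2.875         2.1304        14.9128
  8      102.875        73.0362       584.2893
  Σ                     90.0554       649.4558
Price P = Σ PV = 90.0554.
Macaulay duration = Σ(t·PV) / P = 649.4558 / 90.0554 = 7.21173 half-year periods.
In years: 7.21173 / 2 = 3.60587 years.

3.606 years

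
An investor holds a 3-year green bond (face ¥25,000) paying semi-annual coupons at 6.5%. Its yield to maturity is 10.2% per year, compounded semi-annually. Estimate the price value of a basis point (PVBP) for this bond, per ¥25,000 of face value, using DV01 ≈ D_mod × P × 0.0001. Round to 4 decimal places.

Periodic yield y = 0.051.
  t   CF        PV=CF/(1+0.051)^t    t·PV
  1       812.50       773.0733       773.0733
  2       812.50       735.5597     1,471.1194
  3       812.50       699.8665     2,099.5996
  4       812.50       665.9054     2,663.6214
  5       812.50       633.5922     3,167.9608
  6    25,812.50    19,151.9841   114,911.9047
  Σ                 22,659.9811   125,087.2791
P = 22,659.9811; D_Mac = 5.52018 half-year periods = 2.76009 yrs; D_mod = 2.62616 yrs.
DV01 ≈ 2.62616 × 22,659.9811 × 0.0001 = 5.950870.

¥5.9509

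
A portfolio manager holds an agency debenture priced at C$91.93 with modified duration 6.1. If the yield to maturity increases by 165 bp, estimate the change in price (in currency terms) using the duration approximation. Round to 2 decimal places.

Duration approximation: ΔP/P ≈ -D_mod · Δy = -6.1 × (+0.0165) = -0.100650.
ΔP ≈ 91.93 × (-0.100650) = -9.2527545.

-C$9.25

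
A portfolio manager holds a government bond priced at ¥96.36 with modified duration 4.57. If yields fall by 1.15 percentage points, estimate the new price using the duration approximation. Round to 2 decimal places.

¥101.42

Duration approximation: ΔP/P ≈ -D_mod · Δy = -4.57 × (-0.0115) = +0.052555.
New price ≈ 96.36 × (1 + 0.052555) = 101.4241998.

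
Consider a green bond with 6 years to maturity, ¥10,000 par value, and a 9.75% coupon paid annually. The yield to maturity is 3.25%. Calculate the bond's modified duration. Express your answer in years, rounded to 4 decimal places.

Periodic yield y = 0.0325. First find Macaulay duration:
  t   CF        PV=CF/(1+0.0325)^t    t·PV
  1       975.00       944.3099       944.3099
  2       975.00       914.5859     1,829.1718
  3       975.00       885.7975     2,657.3924
  4       975.00       857.9152     3,431.6609
  5       975.00       830.9106     4,154.5531
  6    10,975.00     9,058.6643    54,351.9860
  Σ                 13,492.1835    67,369.0741
P = 13,492.1835; Macaulay duration = 67,369.0741 / 13,492.1835 = 4.99319 years.
Modified duration = D_Mac / (1 + y) = 4.99319 / 1.0325 = 4.83602 years.

4.8360 years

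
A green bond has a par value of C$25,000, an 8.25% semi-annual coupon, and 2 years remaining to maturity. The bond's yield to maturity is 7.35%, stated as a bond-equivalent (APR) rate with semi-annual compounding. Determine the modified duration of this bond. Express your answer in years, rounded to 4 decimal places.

1.8185 years

Periodic yield y = 0.03675. First find Macaulay duration:
  t   CF        PV=CF/(1+0.03675)^t    t·PV
  1     1,031.25       994.6950       994.6950
  2     1,031.25       959.4357     1,918.8714
  3     1,031.25       925.4263     2,776.2788
  4    26,031.25    22,531.9535    90,127.8141
  Σ                 25,411.5105    95,817.6593
P = 25,411.5105; Macaulay duration = 95,817.6593 / 25,411.5105 = 3.77064 half-year periods = 1.88532 years.
Modified duration = D_Mac / (1 + y) = 1.88532 / 1.03675 = 1.81849 years.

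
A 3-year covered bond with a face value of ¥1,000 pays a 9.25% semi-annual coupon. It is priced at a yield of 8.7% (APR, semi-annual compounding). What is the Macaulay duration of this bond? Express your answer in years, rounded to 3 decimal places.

2.690 years

Periodic yield y = 0.0435. Discount each cash flow and weight by its period:
  t   CF        PV=CF/(1+0.0435)^t    t·PV
  1        46.25        44.3220        44.3220
  2        46.25        42.4744        84.9487
  3        46.25        40.7037       122.1112
  4        46.25        39.0069       156.0278
  5        46.25        37.3809       186.9044
  6     1,046.25       810.3651     4,862.1908
  Σ                  1,014.2531     5,456.5049
Price P = Σ PV = 1,014.2531.
Macaulay duration = Σ(t·PV) / P = 5,456.5049 / 1,014.2531 = 5.37983 half-year periods.
In years: 5.37983 / 2 = 2.68991 years.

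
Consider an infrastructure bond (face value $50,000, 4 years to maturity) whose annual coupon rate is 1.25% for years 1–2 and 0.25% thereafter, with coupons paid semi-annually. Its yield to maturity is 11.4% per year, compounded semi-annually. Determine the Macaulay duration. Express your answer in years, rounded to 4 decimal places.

3.9049 years

Periodic yield y = 0.057. Discount each cash flow and weight by its period:
  t   CF        PV=CF/(1+0.057)^t    t·PV
  1       312.50       295.6481       295.6481
  2       312.50       279.7049       559.4098
  3       312.50       264.6215       793.8644
  4       312.50       250.3514     1,001.4057
  5        62.50        47.3702       236.8509
  6        62.50        44.8157       268.8941
  7        62.50        42.3990       296.7927
  8    50,062.50    32,130.1413   257,041.1301
  Σ                 33,355.0519   260,493.9957
Price P = Σ PV = 33,355.0519.
Macaulay duration = Σ(t·PV) / P = 260,493.9957 / 33,355.0519 = 7.80973 half-year periods.
In years: 7.80973 / 2 = 3.90487 years.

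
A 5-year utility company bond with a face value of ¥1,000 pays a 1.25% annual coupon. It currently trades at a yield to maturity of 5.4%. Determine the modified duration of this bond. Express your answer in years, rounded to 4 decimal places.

4.6138 years

Periodic yield y = 0.054. First find Macaulay duration:
  t   CF        PV=CF/(1+0.054)^t    t·PV
  1        12.50        11.8596        11.8596
  2        12.50        11.2520        22.5040
  3        12.50        10.6755        32.0265
  4        12.50        10.1286        40.5142
  5     1,012.50       778.3806     3,891.9028
  Σ                    822.2962     3,998.8070
P = 822.2962; Macaulay duration = 3,998.8070 / 822.2962 = 4.86298 years.
Modified duration = D_Mac / (1 + y) = 4.86298 / 1.054 = 4.61383 years.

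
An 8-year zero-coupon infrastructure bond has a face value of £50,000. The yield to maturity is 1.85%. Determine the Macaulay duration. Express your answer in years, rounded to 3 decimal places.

8.000 years

A zero-coupon bond has a single cash flow at maturity, so its Macaulay duration equals its maturity: 8 years.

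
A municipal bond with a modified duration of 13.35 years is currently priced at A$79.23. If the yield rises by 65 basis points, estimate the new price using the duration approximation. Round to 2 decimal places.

Duration approximation: ΔP/P ≈ -D_mod · Δy = -13.35 × (+0.0065) = -0.086775.
New price ≈ 79.23 × (1 - 0.086775) = 72.35481675.

A$72.35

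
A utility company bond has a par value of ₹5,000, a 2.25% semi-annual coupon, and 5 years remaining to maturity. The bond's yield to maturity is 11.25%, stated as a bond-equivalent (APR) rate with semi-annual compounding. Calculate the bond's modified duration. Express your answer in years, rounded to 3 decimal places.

Periodic yield y = 0.05625. First find Macaulay duration:
  t   CF        PV=CF/(1+0.05625)^t    t·PV
  1        56.25        53.2544        53.2544
  2        56.25        50.4184       100.8368
  3        56.25        47.7334       143.2002
  4        56.25        45.1914       180.7655
  5        56.25        42.7847       213.9237
  6        56.25        40.5063       243.0376
  7        56.25        38.3491       268.4439
  8        56.25        36.3069       290.4549
  9        56.25        34.3734       309.3603
  10    5,056.25     2,925.2388    29,252.3876
  Σ                  3,314.1567    31,055.6650
P = 3,314.1567; Macaulay duration = 31,055.6650 / 3,314.1567 = 9.37061 half-year periods = 4.68530 years.
Modified duration = D_Mac / (1 + y) = 4.68530 / 1.05625 = 4.43579 years.

4.436 years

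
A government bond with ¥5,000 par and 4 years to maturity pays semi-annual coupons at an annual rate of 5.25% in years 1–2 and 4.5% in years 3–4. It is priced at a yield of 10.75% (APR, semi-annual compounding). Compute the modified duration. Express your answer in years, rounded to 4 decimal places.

Periodic yield y = 0.05375. First find Macaulay duration:
  t   CF        PV=CF/(1+0.05375)^t    t·PV
  1       131.25       124.5552       124.5552
  2       131.25       118.2018       236.4036
  3       131.25       112.1725       336.5176
  4       131.25       106.4508       425.8032
  5       112.50        86.5894       432.9469
  6       112.50        82.1726       493.0356
  7       112.50        77.9811       545.8678
  8     5,112.50     3,363.0445    26,904.3564
  Σ                  4,071.1679    29,499.4862
P = 4,071.1679; Macaulay duration = 29,499.4862 / 4,071.1679 = 7.24595 half-year periods = 3.62298 years.
Modified duration = D_Mac / (1 + y) = 3.62298 / 1.05375 = 3.43817 years.

3.4382 years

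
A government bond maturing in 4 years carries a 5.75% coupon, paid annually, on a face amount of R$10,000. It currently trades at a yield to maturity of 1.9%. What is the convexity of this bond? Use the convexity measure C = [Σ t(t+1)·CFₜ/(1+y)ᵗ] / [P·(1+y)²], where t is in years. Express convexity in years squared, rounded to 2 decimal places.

17.39

With y = 0.019:
  t   CF        PV=CF/(1+0.019)^t    t·PV        t(t+1)·PV
  1       575.00       564.2787       564.2787       1,128.5574
  2       575.00       553.7573     1,107.5146       3,322.5439
  3       575.00       543.4321     1,630.2963       6,521.1853
  4    10,575.00     9,808.0719    39,232.2875     196,161.4376
  Σ                 11,469.5400    42,534.3772     207,133.7242
P = 11,469.5400.
Convexity = Σ t(t+1)·PV / [P·(1+y)²] = 207,133.7242 / (11,469.5400 × 1.038361) = 17.39228.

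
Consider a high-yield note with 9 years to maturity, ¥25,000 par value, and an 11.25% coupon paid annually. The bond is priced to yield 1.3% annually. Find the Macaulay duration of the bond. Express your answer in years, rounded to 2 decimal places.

6.89 years

Periodic yield y = 0.013. Discount each cash flow and weight by its year:
  t   CF        PV=CF/(1+0.013)^t    t·PV
  1     2,812.50     2,776.4067     2,776.4067
  2     2,812.50     2,740.7766     5,481.5532
  3     2,812.50     2,705.6038     8,116.8113
  4     2,812.50     2,670.8823    10,683.5292
  5     2,812.50     2,636.6064    13,183.0321
  6     2,812.50     2,602.7704    15,616.6224
  7     2,812.50     2,569.3686    17,985.5803
  8     2,812.50     2,536.3955    20,291.1637
  9    27,812.50    24,760.2497   222,842.2473
  Σ                 45,999.0600   316,976.9462
Price P = Σ PV = 45,999.0600.
Macaulay duration = Σ(t·PV) / P = 316,976.9462 / 45,999.0600 = 6.89094 years.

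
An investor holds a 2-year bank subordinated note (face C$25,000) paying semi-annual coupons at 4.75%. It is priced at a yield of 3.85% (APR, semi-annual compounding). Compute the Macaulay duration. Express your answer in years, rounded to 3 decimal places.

1.932 years

Periodic yield y = 0.01925. Discount each cash flow and weight by its period:
  t   CF        PV=CF/(1+0.01925)^t    t·PV
  1       593.75       582.5362       582.5362
  2       593.75       571.5341     1,143.0683
  3       593.75       560.7399     1,682.2197
  4    25,593.75    23,714.3400    94,857.3602
  Σ                 25,429.1503    98,265.1843
Price P = Σ PV = 25,429.1503.
Macaulay duration = Σ(t·PV) / P = 98,265.1843 / 25,429.1503 = 3.86427 half-year periods.
In years: 3.86427 / 2 = 1.93214 years.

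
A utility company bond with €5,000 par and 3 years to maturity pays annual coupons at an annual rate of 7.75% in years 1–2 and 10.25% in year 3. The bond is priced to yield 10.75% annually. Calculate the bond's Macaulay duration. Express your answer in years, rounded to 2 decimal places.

2.78 years

Periodic yield y = 0.1075. Discount each cash flow and weight by its year:
  t   CF        PV=CF/(1+0.1075)^t    t·PV
  1       387.50       349.8871       349.8871
  2       387.50       315.9252       631.8504
  3     5,512.50     4,058.0500    12,174.1501
  Σ                  4,723.8623    13,155.8876
Price P = Σ PV = 4,723.8623.
Macaulay duration = Σ(t·PV) / P = 13,155.8876 / 4,723.8623 = 2.78499 years.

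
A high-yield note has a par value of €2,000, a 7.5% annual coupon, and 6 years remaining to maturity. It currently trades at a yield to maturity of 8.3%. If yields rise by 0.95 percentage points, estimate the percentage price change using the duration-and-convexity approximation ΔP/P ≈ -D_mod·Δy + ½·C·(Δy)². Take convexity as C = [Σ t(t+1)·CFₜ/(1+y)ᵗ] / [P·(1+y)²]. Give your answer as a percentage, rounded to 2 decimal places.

With y = 0.083:
  t   CF        PV=CF/(1+0.083)^t    t·PV        t(t+1)·PV
  1       150.00       138.5042       138.5042         277.0083
  2       150.00       127.8893       255.7787         767.3360
  3       150.00       118.0880       354.2641       1,417.0564
  4       150.00       109.0379       436.1516       2,180.7578
  5       150.00       100.6813       503.4067       3,020.4401
  6     2,150.00     1,332.5015     7,995.0092      55,965.0647
  Σ                  1,926.7023     9,683.1144      63,627.6634
P = 1,926.7023; D_Mac = 5.02574 yrs; D_mod = 4.64058 yrs; C = 28.15623.
Duration effect: -4.64058 × (+0.0095) = -0.044085
Convexity effect: 0.5 × 28.15623 × (0.0095)² = +0.0012705
ΔP/P ≈ -0.044085 + 0.0012705 = -0.042815 = -4.2815%.

-4.28%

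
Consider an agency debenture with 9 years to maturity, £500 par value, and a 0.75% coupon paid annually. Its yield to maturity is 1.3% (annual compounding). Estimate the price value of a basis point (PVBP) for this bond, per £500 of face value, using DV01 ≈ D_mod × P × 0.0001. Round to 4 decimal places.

Periodic yield y = 0.013.
  t   CF        PV=CF/(1+0.013)^t    t·PV
  1         3.75         3.7019         3.7019
  2         3.75         3.6544         7.3087
  3         3.75         3.6075        10.8224
  4         3.75         3.5612        14.2447
  5         3.75         3.5155        17.5774
  6         3.75         3.4704        20.8222
  7         3.75         3.4258        23.9808
  8         3.75         3.3819        27.0549
  9       503.75       448.4665     4,036.1989
  Σ                    476.7850     4,161.7118
P = 476.7850; D_Mac = 8.72870 yrs; D_mod = 8.61668 yrs.
DV01 ≈ 8.61668 × 476.7850 × 0.0001 = 0.410830.

£0.4108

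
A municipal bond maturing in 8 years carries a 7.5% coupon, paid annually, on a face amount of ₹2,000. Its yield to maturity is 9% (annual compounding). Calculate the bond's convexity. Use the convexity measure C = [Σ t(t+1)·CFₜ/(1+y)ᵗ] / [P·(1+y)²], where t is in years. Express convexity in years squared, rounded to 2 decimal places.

With y = 0.09:
  t   CF        PV=CF/(1+0.09)^t    t·PV        t(t+1)·PV
  1       150.00       137.6147       137.6147         275.2294
  2       150.00       126.2520       252.5040         757.5120
  3       150.00       115.8275       347.4826       1,389.9303
  4       150.00       106.2638       425.0551       2,125.2756
  5       150.00        97.4897       487.4485       2,924.6912
  6       150.00        89.4401       536.6406       3,756.4842
  7       150.00        82.0551       574.3860       4,595.0877
  8     2,150.00     1,079.0125     8,632.1000      77,688.9001
  Σ                  1,833.9554    11,393.2315      93,513.1104
P = 1,833.9554.
Convexity = Σ t(t+1)·PV / [P·(1+y)²] = 93,513.1104 / (1,833.9554 × 1.188100) = 42.91714.

42.92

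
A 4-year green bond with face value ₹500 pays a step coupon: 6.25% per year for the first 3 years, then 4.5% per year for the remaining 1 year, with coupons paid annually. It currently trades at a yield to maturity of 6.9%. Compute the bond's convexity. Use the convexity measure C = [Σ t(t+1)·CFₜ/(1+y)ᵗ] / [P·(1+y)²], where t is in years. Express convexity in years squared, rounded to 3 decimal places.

With y = 0.069:
  t   CF        PV=CF/(1+0.069)^t    t·PV        t(t+1)·PV
  1        31.25        29.2329        29.2329          58.4659
  2        31.25        27.3461        54.6921         164.0763
  3        31.25        25.5810        76.7429         306.9716
  4       522.50       400.1064     1,600.4255       8,002.1276
  Σ                    482.2663     1,761.0934       8,531.6413
P = 482.2663.
Convexity = Σ t(t+1)·PV / [P·(1+y)²] = 8,531.6413 / (482.2663 × 1.142761) = 15.48069.

15.481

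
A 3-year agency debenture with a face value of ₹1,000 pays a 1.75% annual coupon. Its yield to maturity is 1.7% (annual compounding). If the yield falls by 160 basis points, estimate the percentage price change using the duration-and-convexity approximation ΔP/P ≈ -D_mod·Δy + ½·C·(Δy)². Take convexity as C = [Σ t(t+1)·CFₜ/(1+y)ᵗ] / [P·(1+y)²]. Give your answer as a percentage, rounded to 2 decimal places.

With y = 0.017:
  t   CF        PV=CF/(1+0.017)^t    t·PV        t(t+1)·PV
  1        17.50        17.2075        17.2075          34.4149
  2        17.50        16.9198        33.8397         101.5190
  3     1,017.50       967.3231     2,901.9693      11,607.8772
  Σ                  1,001.4504     2,953.0164      11,743.8112
P = 1,001.4504; D_Mac = 2.94874 yrs; D_mod = 2.89945 yrs; C = 11.33803.
Duration effect: -2.89945 × (-0.016) = +0.046391
Convexity effect: 0.5 × 11.33803 × (-0.016)² = +0.0014513
ΔP/P ≈ +0.046391 + 0.0014513 = +0.047842 = +4.7842%.

+4.78%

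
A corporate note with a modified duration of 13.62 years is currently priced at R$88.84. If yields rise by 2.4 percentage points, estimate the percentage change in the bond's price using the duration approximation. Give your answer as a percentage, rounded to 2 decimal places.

-32.69%

Duration approximation: ΔP/P ≈ -D_mod · Δy = -13.62 × (+0.024) = -0.326880.
As a percentage: -32.6880%.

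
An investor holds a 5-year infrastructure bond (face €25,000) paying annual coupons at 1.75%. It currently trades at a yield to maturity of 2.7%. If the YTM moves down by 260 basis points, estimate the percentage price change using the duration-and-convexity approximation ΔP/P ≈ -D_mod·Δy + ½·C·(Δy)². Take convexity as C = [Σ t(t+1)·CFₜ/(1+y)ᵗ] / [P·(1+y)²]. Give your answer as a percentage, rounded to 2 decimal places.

+13.14%

With y = 0.027:
  t   CF        PV=CF/(1+0.027)^t    t·PV        t(t+1)·PV
  1       437.50       425.9981       425.9981         851.9961
  2       437.50       414.7985       829.5970       2,488.7910
  3       437.50       403.8934     1,211.6801       4,846.7205
  4       437.50       393.2749     1,573.0998       7,865.4990
  5    25,437.50    22,264.9748   111,324.8742     667,949.2450
  Σ                 23,902.9397   115,365.2491     684,002.2515
P = 23,902.9397; D_Mac = 4.82640 yrs; D_mod = 4.69952 yrs; C = 27.13097.
Duration effect: -4.69952 × (-0.026) = +0.122187
Convexity effect: 0.5 × 27.13097 × (-0.026)² = +0.0091703
ΔP/P ≈ +0.122187 + 0.0091703 = +0.131358 = +13.1358%.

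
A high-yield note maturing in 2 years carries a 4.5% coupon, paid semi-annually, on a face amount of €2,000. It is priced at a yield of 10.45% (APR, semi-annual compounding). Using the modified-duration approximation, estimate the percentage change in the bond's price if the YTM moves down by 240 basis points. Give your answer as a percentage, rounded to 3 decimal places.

Periodic yield y = 0.05225. Modified duration first:
  t   CF        PV=CF/(1+0.05225)^t    t·PV
  1        45.00        42.7655        42.7655
  2        45.00        40.6420        81.2839
  3        45.00        38.6239       115.8716
  4     2,045.00     1,668.0827     6,672.3307
  Σ                  1,790.1140     6,912.2518
P = 1,790.1140; D_Mac = 3.86135 half-year periods = 1.93067 yrs; D_mod = 1.93067/(1+0.05225) = 1.83481 yrs.
ΔP/P ≈ -D_mod · Δy = -1.83481 × (-0.024) = +0.044035 = +4.4035%.

+4.404%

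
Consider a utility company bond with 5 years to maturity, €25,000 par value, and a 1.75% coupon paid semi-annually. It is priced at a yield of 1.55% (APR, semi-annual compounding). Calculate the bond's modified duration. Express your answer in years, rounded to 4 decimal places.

4.7734 years

Periodic yield y = 0.00775. First find Macaulay duration:
  t   CF        PV=CF/(1+0.00775)^t    t·PV
  1       218.75       217.0677       217.0677
  2       218.75       215.3984       430.7968
  3       218.75       213.7419       641.2257
  4       218.75       212.0981       848.3925
  5       218.75       210.4670     1,052.3350
  6       218.75       208.8484     1,253.0906
  7       218.75       207.2423     1,450.6961
  8       218.75       205.6485     1,645.1882
  9       218.75       204.0670     1,836.6031
  10   25,218.75    23,345.0865   233,450.8654
  Σ                 25,239.6660   242,826.2611
P = 25,239.6660; Macaulay duration = 242,826.2611 / 25,239.6660 = 9.62082 half-year periods = 4.81041 years.
Modified duration = D_Mac / (1 + y) = 4.81041 / 1.00775 = 4.77342 years.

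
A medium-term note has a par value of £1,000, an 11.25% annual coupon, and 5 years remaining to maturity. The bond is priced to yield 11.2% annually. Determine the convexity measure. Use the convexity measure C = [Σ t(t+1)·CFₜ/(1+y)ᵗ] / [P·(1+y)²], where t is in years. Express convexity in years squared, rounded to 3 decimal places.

With y = 0.112:
  t   CF        PV=CF/(1+0.112)^t    t·PV        t(t+1)·PV
  1       112.50       101.1691       101.1691         202.3381
  2       112.50        90.9794       181.9587         545.8762
  3       112.50        81.8160       245.4480         981.7918
  4       112.50        73.5755       294.3021       1,471.5105
  5     1,112.50       654.2987     3,271.4937      19,628.9622
  Σ                  1,001.8387     4,094.3716      22,830.4789
P = 1,001.8387.
Convexity = Σ t(t+1)·PV / [P·(1+y)²] = 22,830.4789 / (1,001.8387 × 1.236544) = 18.42925.

18.429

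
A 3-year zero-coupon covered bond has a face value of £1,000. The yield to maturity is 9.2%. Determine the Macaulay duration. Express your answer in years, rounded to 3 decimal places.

A zero-coupon bond has a single cash flow at maturity, so its Macaulay duration equals its maturity: 3 years.

3.000 years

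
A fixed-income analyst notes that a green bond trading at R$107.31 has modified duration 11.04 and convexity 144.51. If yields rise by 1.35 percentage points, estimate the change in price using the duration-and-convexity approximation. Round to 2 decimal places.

-R$14.58

Duration effect: -D_mod·Δy = -11.04 × (+0.0135) = -0.149040
Convexity effect: ½·C·(Δy)² = 0.5 × 144.51 × (0.0135)² = +0.01316847375
ΔP/P ≈ -0.149040 + 0.01316847375 = -0.13587152625
ΔP ≈ 107.31 × (-0.13587152625) = -14.5803734818875.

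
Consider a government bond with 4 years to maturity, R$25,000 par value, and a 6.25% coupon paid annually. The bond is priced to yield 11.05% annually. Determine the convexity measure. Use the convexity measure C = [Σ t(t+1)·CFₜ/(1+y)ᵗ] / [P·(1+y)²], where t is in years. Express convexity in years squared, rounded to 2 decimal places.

14.23

With y = 0.1105:
  t   CF        PV=CF/(1+0.1105)^t    t·PV        t(t+1)·PV
  1     1,562.50     1,407.0239     1,407.0239       2,814.0477
  2     1,562.50     1,267.0183     2,534.0367       7,602.1100
  3     1,562.50     1,140.9440     3,422.8321      13,691.3283
  4    26,562.50    17,466.0499    69,864.1995     349,320.9974
  Σ                 21,281.0361    77,228.0921     373,428.4834
P = 21,281.0361.
Convexity = Σ t(t+1)·PV / [P·(1+y)²] = 373,428.4834 / (21,281.0361 × 1.233210) = 14.22910.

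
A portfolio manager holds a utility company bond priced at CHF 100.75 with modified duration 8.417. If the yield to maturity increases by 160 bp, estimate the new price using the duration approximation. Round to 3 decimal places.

CHF 87.182

Duration approximation: ΔP/P ≈ -D_mod · Δy = -8.417 × (+0.016) = -0.134672.
New price ≈ 100.75 × (1 - 0.134672) = 87.181796.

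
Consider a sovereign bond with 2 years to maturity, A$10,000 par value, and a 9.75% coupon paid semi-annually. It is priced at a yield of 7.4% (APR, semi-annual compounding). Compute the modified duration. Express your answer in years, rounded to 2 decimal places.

1.80 years

Periodic yield y = 0.037. First find Macaulay duration:
  t   CF        PV=CF/(1+0.037)^t    t·PV
  1       487.50       470.1061       470.1061
  2       487.50       453.3328       906.6655
  3       487.50       437.1579     1,311.4738
  4    10,487.50     9,068.9488    36,275.7951
  Σ                 10,429.5455    38,964.0404
P = 10,429.5455; Macaulay duration = 38,964.0404 / 10,429.5455 = 3.73593 half-year periods = 1.86796 years.
Modified duration = D_Mac / (1 + y) = 1.86796 / 1.037 = 1.80132 years.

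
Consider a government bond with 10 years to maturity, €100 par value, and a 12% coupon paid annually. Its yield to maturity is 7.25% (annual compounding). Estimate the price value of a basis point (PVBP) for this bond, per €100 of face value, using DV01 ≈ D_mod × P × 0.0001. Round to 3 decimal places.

€0.085

Periodic yield y = 0.0725.
  t   CF        PV=CF/(1+0.0725)^t    t·PV
  1        12.00        11.1888        11.1888
  2        12.00        10.4325        20.8649
  3        12.00         9.7272        29.1817
  4        12.00         9.0697        36.2787
  5        12.00         8.4566        42.2829
  6        12.00         7.8849        47.3095
  7        12.00         7.3519        51.4634
  8        12.00         6.8549        54.8394
  9        12.00         6.3915        57.5239
  10      112.00        55.6218       556.2180
  Σ                    132.9799       907.1512
P = 132.9799; D_Mac = 6.82172 yrs; D_mod = 6.36058 yrs.
DV01 ≈ 6.36058 × 132.9799 × 0.0001 = 0.084583.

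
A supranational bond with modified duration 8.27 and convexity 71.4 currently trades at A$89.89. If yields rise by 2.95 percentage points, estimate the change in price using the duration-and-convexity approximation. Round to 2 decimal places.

Duration effect: -D_mod·Δy = -8.27 × (+0.0295) = -0.243965
Convexity effect: ½·C·(Δy)² = 0.5 × 71.4 × (0.0295)² = +0.031067925
ΔP/P ≈ -0.243965 + 0.031067925 = -0.212897075
ΔP ≈ 89.89 × (-0.212897075) = -19.13731807175.

-A$19.14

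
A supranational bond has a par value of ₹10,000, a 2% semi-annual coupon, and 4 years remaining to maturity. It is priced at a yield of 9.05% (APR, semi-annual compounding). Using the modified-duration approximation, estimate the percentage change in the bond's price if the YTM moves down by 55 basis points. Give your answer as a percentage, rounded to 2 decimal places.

Periodic yield y = 0.04525. Modified duration first:
  t   CF        PV=CF/(1+0.04525)^t    t·PV
  1       100.00        95.6709        95.6709
  2       100.00        91.5292       183.0584
  3       100.00        87.5668       262.7004
  4       100.00        83.7759       335.1037
  5       100.00        80.1492       400.7459
  6       100.00        76.6794       460.0767
  7       100.00        73.3599       513.5193
  8    10,100.00     7,088.5917    56,708.7339
  Σ                  7,677.3231    58,959.6092
P = 7,677.3231; D_Mac = 7.67971 half-year periods = 3.83985 yrs; D_mod = 3.83985/(1+0.04525) = 3.67362 yrs.
ΔP/P ≈ -D_mod · Δy = -3.67362 × (-0.0055) = +0.020205 = +2.0205%.

+2.02%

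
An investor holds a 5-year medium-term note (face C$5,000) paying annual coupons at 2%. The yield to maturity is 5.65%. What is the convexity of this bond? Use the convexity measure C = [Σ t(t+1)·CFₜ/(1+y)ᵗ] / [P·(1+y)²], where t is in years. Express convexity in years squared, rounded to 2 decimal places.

With y = 0.0565:
  t   CF        PV=CF/(1+0.0565)^t    t·PV        t(t+1)·PV
  1       100.00        94.6522        94.6522         189.3043
  2       100.00        89.5903       179.1806         537.5418
  3       100.00        84.7991       254.3974       1,017.5898
  4       100.00        80.2642       321.0569       1,605.2844
  5     5,100.00     3,874.5625    19,372.8124     116,236.8746
  Σ                  4,223.8683    20,222.0995     119,586.5949
P = 4,223.8683.
Convexity = Σ t(t+1)·PV / [P·(1+y)²] = 119,586.5949 / (4,223.8683 × 1.116192) = 25.36490.

25.36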